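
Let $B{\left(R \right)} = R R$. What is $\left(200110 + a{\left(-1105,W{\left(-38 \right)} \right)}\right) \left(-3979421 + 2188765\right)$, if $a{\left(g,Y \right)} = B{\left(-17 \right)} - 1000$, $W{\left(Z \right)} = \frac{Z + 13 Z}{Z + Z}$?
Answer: $-357055015744$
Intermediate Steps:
$B{\left(R \right)} = R^{2}$
$W{\left(Z \right)} = 7$ ($W{\left(Z \right)} = \frac{14 Z}{2 Z} = 14 Z \frac{1}{2 Z} = 7$)
$a{\left(g,Y \right)} = -711$ ($a{\left(g,Y \right)} = \left(-17\right)^{2} - 1000 = 289 - 1000 = -711$)
$\left(200110 + a{\left(-1105,W{\left(-38 \right)} \right)}\right) \left(-3979421 + 2188765\right) = \left(200110 - 711\right) \left(-3979421 + 2188765\right) = 199399 \left(-1790656\right) = -357055015744$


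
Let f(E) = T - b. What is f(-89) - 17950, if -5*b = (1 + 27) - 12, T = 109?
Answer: -89189/5 ≈ -17838.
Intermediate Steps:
b = -16/5 (b = -((1 + 27) - 12)/5 = -(28 - 12)/5 = -⅕*16 = -16/5 ≈ -3.2000)
f(E) = 561/5 (f(E) = 109 - 1*(-16/5) = 109 + 16/5 = 561/5)
f(-89) - 17950 = 561/5 - 17950 = -89189/5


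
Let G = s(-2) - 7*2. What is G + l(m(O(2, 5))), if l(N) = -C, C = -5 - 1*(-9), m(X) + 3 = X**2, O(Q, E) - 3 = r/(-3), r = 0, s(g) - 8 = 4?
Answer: -6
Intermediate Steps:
s(g) = 12 (s(g) = 8 + 4 = 12)
O(Q, E) = 3 (O(Q, E) = 3 + 0/(-3) = 3 + 0*(-1/3) = 3 + 0 = 3)
m(X) = -3 + X**2
G = -2 (G = 12 - 7*2 = 12 - 14 = -2)
C = 4 (C = -5 + 9 = 4)
l(N) = -4 (l(N) = -1*4 = -4)
G + l(m(O(2, 5))) = -2 - 4 = -6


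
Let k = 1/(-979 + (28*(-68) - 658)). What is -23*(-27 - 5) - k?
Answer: 2606177/3541 ≈ 736.00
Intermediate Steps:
k = -1/3541 (k = 1/(-979 + (-1904 - 658)) = 1/(-979 - 2562) = 1/(-3541) = -1/3541 ≈ -0.00028241)
-23*(-27 - 5) - k = -23*(-27 - 5) - 1*(-1/3541) = -23*(-32) + 1/3541 = 736 + 1/3541 = 2606177/3541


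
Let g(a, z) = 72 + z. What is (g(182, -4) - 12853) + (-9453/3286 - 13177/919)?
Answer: -38660564619/3019834 ≈ -12802.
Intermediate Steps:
(g(182, -4) - 12853) + (-9453/3286 - 13177/919) = ((72 - 4) - 12853) + (-9453/3286 - 13177/919) = (68 - 12853) + (-9453*1/3286 - 13177*1/919) = -12785 + (-9453/3286 - 13177/919) = -12785 - 51986929/3019834 = -38660564619/3019834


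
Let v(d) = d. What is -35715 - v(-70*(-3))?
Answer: -35925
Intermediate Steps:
-35715 - v(-70*(-3)) = -35715 - (-70)*(-3) = -35715 - 1*210 = -35715 - 210 = -35925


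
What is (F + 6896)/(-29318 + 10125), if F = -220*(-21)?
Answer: -11516/19193 ≈ -0.60001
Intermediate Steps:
F = 4620
(F + 6896)/(-29318 + 10125) = (4620 + 6896)/(-29318 + 10125) = 11516/(-19193) = 11516*(-1/19193) = -11516/19193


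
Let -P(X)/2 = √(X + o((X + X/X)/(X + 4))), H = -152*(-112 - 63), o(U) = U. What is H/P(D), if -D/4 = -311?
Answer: -53200*√13465894/517919 ≈ -376.94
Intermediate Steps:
D = 1244 (D = -4*(-311) = 1244)
H = 26600 (H = -152*(-175) = 26600)
P(X) = -2*√(X + (1 + X)/(4 + X)) (P(X) = -2*√(X + (X + X/X)/(X + 4)) = -2*√(X + (X + 1)/(4 + X)) = -2*√(X + (1 + X)/(4 + X)))
H/P(D) = 26600/((-2*√(1 + 1244 + 1244*(4 + 1244))/√(4 + 1244))) = 26600/((-2*√78*√(1 + 1244 + 1244*1248)/312)) = 26600/((-2*√78*√(1 + 1244 + 1552512)/312)) = 26600/((-2*√13465894/104)) = 26600/((-√13465894/52)) = 26600*(-2*√13465894/517919) = -53200*√13465894/517919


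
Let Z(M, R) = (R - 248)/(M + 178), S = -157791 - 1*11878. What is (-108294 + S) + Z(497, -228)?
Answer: -187625501/675 ≈ -2.7796e+5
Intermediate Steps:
S = -169669 (S = -157791 - 11878 = -169669)
Z(M, R) = (-248 + R)/(178 + M)
(-108294 + S) + Z(497, -228) = (-108294 - 169669) + (-248 - 228)/(178 + 497) = -277963 - 476/675 = -187625501/675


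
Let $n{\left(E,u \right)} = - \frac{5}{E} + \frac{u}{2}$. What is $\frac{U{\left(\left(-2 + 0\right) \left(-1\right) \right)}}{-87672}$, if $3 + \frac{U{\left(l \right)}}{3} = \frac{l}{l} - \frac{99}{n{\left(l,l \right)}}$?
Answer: $- \frac{8}{3653} \approx -0.00219$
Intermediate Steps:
$n{\left(E,u \right)} = \frac{u}{2} - \frac{5}{E}$ ($n{\left(E,u \right)} = - \frac{5}{E} + u \frac{1}{2} = - \frac{5}{E} + \frac{u}{2} = \frac{u}{2} - \frac{5}{E}$)
$U{\left(l \right)} = -6 - \frac{297}{\frac{l}{2} - \frac{5}{l}}$ ($U{\left(l \right)} = -9 + 3 \left(\frac{l}{l} - \frac{99}{\frac{l}{2} - \frac{5}{l}}\right) = -9 + 3 \left(1 - \frac{99}{\frac{l}{2} - \frac{5}{l}}\right) = -9 + \left(3 - \frac{297}{\frac{l}{2} - \frac{5}{l}}\right) = -6 - \frac{297}{\frac{l}{2} - \frac{5}{l}}$)
$\frac{U{\left(\left(-2 + 0\right) \left(-1\right) \right)}}{-87672} = \frac{6 \frac{1}{-10 + \left(\left(-2 + 0\right) \left(-1\right)\right)^{2}} \left(10 - \left(\left(-2 + 0\right) \left(-1\right)\right)^{2} - 99 \left(-2 + 0\right) \left(-1\right)\right)}{-87672} = \frac{6 \left(10 - \left(\left(-2\right) \left(-1\right)\right)^{2} - 99 \left(\left(-2\right) \left(-1\right)\right)\right)}{-10 + \left(\left(-2\right) \left(-1\right)\right)^{2}} \left(- \frac{1}{87672}\right) = \frac{6 \left(10 - 2^{2} - 198\right)}{-10 + 2^{2}} \left(- \frac{1}{87672}\right) = \frac{6 \left(10 - 4 - 198\right)}{-10 + 4} \left(- \frac{1}{87672}\right) = \frac{6 \left(10 - 4 - 198\right)}{-6} \left(- \frac{1}{87672}\right) = 6 \left(- \frac{1}{6}\right) \left(-192\right) \left(- \frac{1}{87672}\right) = 192 \left(- \frac{1}{87672}\right) = - \frac{8}{3653}$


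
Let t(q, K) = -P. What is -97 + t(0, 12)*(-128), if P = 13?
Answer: 1567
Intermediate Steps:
t(q, K) = -13 (t(q, K) = -1*13 = -13)
-97 + t(0, 12)*(-128) = -97 - 13*(-128) = -97 + 1664 = 1567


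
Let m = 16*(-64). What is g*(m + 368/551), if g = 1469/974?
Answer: -414152232/268337 ≈ -1543.4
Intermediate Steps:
g = 1469/974 (g = 1469*(1/974) = 1469/974 ≈ 1.5082)
m = -1024
g*(m + 368/551) = 1469*(-1024 + 368/551)/974 = (1469/974)*(-563856/551) = -414152232/268337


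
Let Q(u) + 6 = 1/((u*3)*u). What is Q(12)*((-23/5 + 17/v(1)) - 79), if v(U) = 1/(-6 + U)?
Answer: 728071/720 ≈ 1011.2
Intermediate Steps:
Q(u) = -6 + 1/(3*u²) (Q(u) = -6 + 1/((u*3)*u) = -6 + 1/((3*u)*u) = -6 + 1/(3*u²))
Q(12)*((-23/5 + 17/v(1)) - 79) = (-6 + (⅓)/12²)*((-23/5 + 17/(1/(-6 + 1))) - 79) = (-6 + (⅓)*(1/144))*((-23*⅕ + 17/(1/(-5))) - 79) = (-6 + 1/432)*((-23/5 + 17/(-⅕)) - 79) = -2591*((-23/5 + 17*(-5)) - 79)/432 = -2591*((-23/5 - 85) - 79)/432 = -2591*(-448/5 - 79)/432 = -2591/432*(-843/5) = 728071/720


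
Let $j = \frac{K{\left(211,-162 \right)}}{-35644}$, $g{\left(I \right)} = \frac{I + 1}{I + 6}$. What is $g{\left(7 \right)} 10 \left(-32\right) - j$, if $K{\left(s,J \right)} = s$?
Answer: $- \frac{91245897}{463372} \approx -196.92$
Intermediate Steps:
$g{\left(I \right)} = \frac{1 + I}{6 + I}$
$j = - \frac{211}{35644}$ ($j = \frac{211}{-35644} = 211 \left(- \frac{1}{35644}\right) = - \frac{211}{35644} \approx -0.0059197$)
$g{\left(7 \right)} 10 \left(-32\right) - j = \frac{1 + 7}{6 + 7} \cdot 10 \left(-32\right) - - \frac{211}{35644} = \frac{1}{13} \cdot 8 \cdot 10 \left(-32\right) + \frac{211}{35644} = \frac{8}{13} \cdot 10 \left(-32\right) + \frac{211}{35644} = \frac{80}{13} \left(-32\right) + \frac{211}{35644} = - \frac{2560}{13} + \frac{211}{35644} = - \frac{91245897}{463372}$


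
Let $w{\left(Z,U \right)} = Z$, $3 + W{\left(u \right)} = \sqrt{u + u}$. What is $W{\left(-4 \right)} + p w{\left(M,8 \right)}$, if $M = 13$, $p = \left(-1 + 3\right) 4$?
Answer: $101 + 2 i \sqrt{2} \approx 101.0 + 2.8284 i$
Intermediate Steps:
$W{\left(u \right)} = -3 + \sqrt{2} \sqrt{u}$ ($W{\left(u \right)} = -3 + \sqrt{u + u} = -3 + \sqrt{2 u} = -3 + \sqrt{2} \sqrt{u}$)
$p = 8$ ($p = 2 \cdot 4 = 8$)
$W{\left(-4 \right)} + p w{\left(M,8 \right)} = \left(-3 + \sqrt{2} \sqrt{-4}\right) + 8 \cdot 13 = \left(-3 + \sqrt{2} \cdot 2 i\right) + 104 = \left(-3 + 2 i \sqrt{2}\right) + 104 = 101 + 2 i \sqrt{2}$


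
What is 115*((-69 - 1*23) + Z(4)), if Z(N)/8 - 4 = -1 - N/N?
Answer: -8740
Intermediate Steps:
Z(N) = 16 (Z(N) = 32 + 8*(-1 - N/N) = 32 + 8*(-1 - 1*1) = 32 + 8*(-1 - 1) = 32 + 8*(-2) = 32 - 16 = 16)
115*((-69 - 1*23) + Z(4)) = 115*((-69 - 1*23) + 16) = 115*((-69 - 23) + 16) = 115*(-92 + 16) = 115*(-76) = -8740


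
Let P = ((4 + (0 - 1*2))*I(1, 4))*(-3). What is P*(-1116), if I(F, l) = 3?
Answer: 20088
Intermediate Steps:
P = -18 (P = ((4 + (0 - 1*2))*3)*(-3) = ((4 + (0 - 2))*3)*(-3) = ((4 - 2)*3)*(-3) = (2*3)*(-3) = 6*(-3) = -18)
P*(-1116) = -18*(-1116) = 20088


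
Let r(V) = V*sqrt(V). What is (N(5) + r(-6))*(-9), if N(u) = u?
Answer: -45 + 54*I*sqrt(6) ≈ -45.0 + 132.27*I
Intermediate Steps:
r(V) = V**(3/2)
(N(5) + r(-6))*(-9) = (5 + (-6)**(3/2))*(-9) = (5 - 6*I*sqrt(6))*(-9) = -45 + 54*I*sqrt(6)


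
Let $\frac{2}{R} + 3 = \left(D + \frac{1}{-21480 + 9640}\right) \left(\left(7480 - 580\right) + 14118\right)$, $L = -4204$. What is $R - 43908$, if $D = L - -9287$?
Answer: $- \frac{27770061417060748}{632460176211} \approx -43908.0$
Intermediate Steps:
$D = 5083$ ($D = -4204 - -9287 = -4204 + 9287 = 5083$)
$R = \frac{11840}{632460176211}$ ($R = \frac{2}{-3 + \left(5083 + \frac{1}{-21480 + 9640}\right) \left(\left(7480 - 580\right) + 14118\right)} = \frac{2}{-3 + \left(5083 + \frac{1}{-11840}\right) \left(\left(7480 - 580\right) + 14118\right)} = \frac{2}{-3 + \left(5083 - \frac{1}{11840}\right) \left(6900 + 14118\right)} = \frac{2}{-3 + \frac{60182719}{11840} \cdot 21018} = \frac{2}{-3 + \frac{632460193971}{5920}} = \frac{2}{\frac{632460176211}{5920}} = 2 \cdot \frac{5920}{632460176211} = \frac{11840}{632460176211} \approx 1.8721 \cdot 10^{-8}$)
$R - 43908 = \frac{11840}{632460176211} - 43908 = - \frac{27770061417060748}{632460176211}$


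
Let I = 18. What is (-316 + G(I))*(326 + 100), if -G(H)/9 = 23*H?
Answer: -1721892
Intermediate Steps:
G(H) = -207*H
(-316 + G(I))*(326 + 100) = (-316 - 207*18)*(326 + 100) = (-316 - 3726)*426 = -4042*426 = -1721892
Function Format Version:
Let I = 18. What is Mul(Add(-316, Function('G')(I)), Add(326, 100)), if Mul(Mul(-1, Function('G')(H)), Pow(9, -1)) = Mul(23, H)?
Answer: -1721892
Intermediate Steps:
Function('G')(H) = Mul(-207, H) (Function('G')(H) = Mul(-9, Mul(23, H)) = Mul(-207, H))
Mul(Add(-316, Function('G')(I)), Add(326, 100)) = Mul(Add(-316, Mul(-207, 18)), Add(326, 100)) = Mul(Add(-316, -3726), 426) = Mul(-4042, 426) = -1721892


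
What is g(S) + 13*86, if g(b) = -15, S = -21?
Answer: 1103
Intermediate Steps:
g(S) + 13*86 = -15 + 13*86 = -15 + 1118 = 1103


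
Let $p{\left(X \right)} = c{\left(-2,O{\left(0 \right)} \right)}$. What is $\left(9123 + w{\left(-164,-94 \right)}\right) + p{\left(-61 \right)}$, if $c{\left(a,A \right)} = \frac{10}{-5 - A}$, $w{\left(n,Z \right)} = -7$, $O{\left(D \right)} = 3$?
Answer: $\frac{36459}{4} \approx 9114.8$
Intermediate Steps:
$p{\left(X \right)} = - \frac{5}{4}$ ($p{\left(X \right)} = - \frac{10}{5 + 3} = - \frac{10}{8} = \left(-10\right) \frac{1}{8} = - \frac{5}{4}$)
$\left(9123 + w{\left(-164,-94 \right)}\right) + p{\left(-61 \right)} = \left(9123 - 7\right) - \frac{5}{4} = 9116 - \frac{5}{4} = \frac{36459}{4}$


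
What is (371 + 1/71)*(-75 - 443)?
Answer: -13645156/71 ≈ -1.9219e+5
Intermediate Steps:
(371 + 1/71)*(-75 - 443) = (371 + 1/71)*(-518) = (26342/71)*(-518) = -13645156/71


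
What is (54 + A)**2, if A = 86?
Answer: 19600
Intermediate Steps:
(54 + A)**2 = (54 + 86)**2 = 140**2 = 19600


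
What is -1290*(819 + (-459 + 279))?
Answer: -824310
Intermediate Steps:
-1290*(819 + (-459 + 279)) = -1290*(819 - 180) = -1290*639 = -824310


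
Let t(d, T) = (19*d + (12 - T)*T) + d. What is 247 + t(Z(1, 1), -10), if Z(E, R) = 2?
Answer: 67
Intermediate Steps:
t(d, T) = 20*d + T*(12 - T) (t(d, T) = (19*d + T*(12 - T)) + d = 20*d + T*(12 - T))
247 + t(Z(1, 1), -10) = 247 + (-1*(-10)² + 12*(-10) + 20*2) = 247 + (-1*100 - 120 + 40) = 247 + (-100 - 120 + 40) = 247 - 180 = 67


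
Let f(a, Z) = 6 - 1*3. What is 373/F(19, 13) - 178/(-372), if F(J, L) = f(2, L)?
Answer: 23215/186 ≈ 124.81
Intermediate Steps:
f(a, Z) = 3 (f(a, Z) = 6 - 3 = 3)
F(J, L) = 3
373/F(19, 13) - 178/(-372) = 373/3 - 178/(-372) = 373*(⅓) - 178*(-1/372) = 373/3 + 89/186 = 23215/186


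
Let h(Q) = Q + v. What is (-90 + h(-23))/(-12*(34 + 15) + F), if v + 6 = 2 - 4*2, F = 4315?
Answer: -125/3727 ≈ -0.033539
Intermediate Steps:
v = -12 (v = -6 + (2 - 4*2) = -6 + (2 - 8) = -6 - 6 = -12)
h(Q) = -12 + Q (h(Q) = Q - 12 = -12 + Q)
(-90 + h(-23))/(-12*(34 + 15) + F) = (-90 + (-12 - 23))/(-12*(34 + 15) + 4315) = (-90 - 35)/(-12*49 + 4315) = -125/(-588 + 4315) = -125/3727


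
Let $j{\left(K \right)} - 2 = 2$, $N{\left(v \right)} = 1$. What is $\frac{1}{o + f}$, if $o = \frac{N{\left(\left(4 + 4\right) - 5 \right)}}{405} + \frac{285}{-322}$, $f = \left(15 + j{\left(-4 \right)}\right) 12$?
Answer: $\frac{130410}{29618377} \approx 0.004403$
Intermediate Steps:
$j{\left(K \right)} = 4$ ($j{\left(K \right)} = 2 + 2 = 4$)
$f = 228$ ($f = \left(15 + 4\right) 12 = 19 \cdot 12 = 228$)
$o = - \frac{115103}{130410}$ ($o = 1 \cdot \frac{1}{405} + \frac{285}{-322} = 1 \cdot \frac{1}{405} + 285 \left(- \frac{1}{322}\right) = \frac{1}{405} - \frac{285}{322} = - \frac{115103}{130410} \approx -0.88262$)
$\frac{1}{o + f} = \frac{1}{- \frac{115103}{130410} + 228} = \frac{1}{\frac{29618377}{130410}} = \frac{130410}{29618377}$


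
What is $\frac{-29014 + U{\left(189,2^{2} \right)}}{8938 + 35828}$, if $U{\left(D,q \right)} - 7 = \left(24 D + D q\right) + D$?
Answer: $- \frac{1307}{2487} \approx -0.52553$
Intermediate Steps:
$U{\left(D,q \right)} = 7 + 25 D + D q$ ($U{\left(D,q \right)} = 7 + \left(\left(24 D + D q\right) + D\right) = 7 + \left(25 D + D q\right) = 7 + 25 D + D q$)
$\frac{-29014 + U{\left(189,2^{2} \right)}}{8938 + 35828} = \frac{-29014 + \left(7 + 25 \cdot 189 + 189 \cdot 2^{2}\right)}{8938 + 35828} = \frac{-29014 + \left(7 + 4725 + 189 \cdot 4\right)}{44766} = \left(-29014 + \left(7 + 4725 + 756\right)\right) \frac{1}{44766} = \left(-29014 + 5488\right) \frac{1}{44766} = \left(-23526\right) \frac{1}{44766} = - \frac{1307}{2487}$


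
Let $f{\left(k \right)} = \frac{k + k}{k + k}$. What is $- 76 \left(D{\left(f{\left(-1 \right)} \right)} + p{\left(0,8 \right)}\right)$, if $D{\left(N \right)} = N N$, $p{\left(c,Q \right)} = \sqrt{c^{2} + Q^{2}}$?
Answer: $-684$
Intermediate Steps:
$f{\left(k \right)} = 1$ ($f{\left(k \right)} = \frac{2 k}{2 k} = 2 k \frac{1}{2 k} = 1$)
$p{\left(c,Q \right)} = \sqrt{Q^{2} + c^{2}}$
$D{\left(N \right)} = N^{2}$
$- 76 \left(D{\left(f{\left(-1 \right)} \right)} + p{\left(0,8 \right)}\right) = - 76 \left(1^{2} + \sqrt{8^{2} + 0^{2}}\right) = - 76 \left(1 + \sqrt{64 + 0}\right) = - 76 \left(1 + \sqrt{64}\right) = - 76 \left(1 + 8\right) = \left(-76\right) 9 = -684$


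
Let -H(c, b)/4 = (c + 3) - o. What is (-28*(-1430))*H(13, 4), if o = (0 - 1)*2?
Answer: -2882880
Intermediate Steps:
o = -2 (o = -1*2 = -2)
H(c, b) = -20 - 4*c (H(c, b) = -4*((c + 3) - 1*(-2)) = -4*((3 + c) + 2) = -4*(5 + c) = -20 - 4*c)
(-28*(-1430))*H(13, 4) = (-28*(-1430))*(-20 - 4*13) = 40040*(-20 - 52) = 40040*(-72) = -2882880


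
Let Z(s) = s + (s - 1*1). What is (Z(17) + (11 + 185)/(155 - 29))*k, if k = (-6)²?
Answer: 1244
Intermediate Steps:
k = 36
Z(s) = -1 + 2*s (Z(s) = s + (s - 1) = s + (-1 + s) = -1 + 2*s)
(Z(17) + (11 + 185)/(155 - 29))*k = ((-1 + 2*17) + (11 + 185)/(155 - 29))*36 = ((-1 + 34) + 196/126)*36 = (33 + 196*(1/126))*36 = (33 + 14/9)*36 = (311/9)*36 = 1244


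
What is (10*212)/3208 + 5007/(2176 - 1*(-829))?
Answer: 2804132/1205005 ≈ 2.3271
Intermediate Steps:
(10*212)/3208 + 5007/(2176 - 1*(-829)) = 2120*(1/3208) + 5007/(2176 + 829) = 265/401 + 5007/3005 = 2804132/1205005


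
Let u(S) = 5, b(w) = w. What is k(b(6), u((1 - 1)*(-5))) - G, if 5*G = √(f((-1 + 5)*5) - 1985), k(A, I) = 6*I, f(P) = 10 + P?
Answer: 30 - I*√1955/5 ≈ 30.0 - 8.8431*I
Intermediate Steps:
G = I*√1955/5 (G = √((10 + (-1 + 5)*5) - 1985)/5 = √((10 + 4*5) - 1985)/5 = √((10 + 20) - 1985)/5 = √(30 - 1985)/5 = √(-1955)/5 = (I*√1955)/5 = I*√1955/5 ≈ 8.8431*I)
k(b(6), u((1 - 1)*(-5))) - G = 6*5 - I*√1955/5 = 30 - I*√1955/5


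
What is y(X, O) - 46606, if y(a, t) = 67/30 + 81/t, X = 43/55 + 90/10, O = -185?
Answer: -51730667/1110 ≈ -46604.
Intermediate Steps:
X = 538/55 (X = 43*(1/55) + 90*(1/10) = 43/55 + 9 = 538/55 ≈ 9.7818)
y(a, t) = 67/30 + 81/t (y(a, t) = 67*(1/30) + 81/t = 67/30 + 81/t)
y(X, O) - 46606 = (67/30 + 81/(-185)) - 46606 = (67/30 + 81*(-1/185)) - 46606 = (67/30 - 81/185) - 46606 = 1993/1110 - 46606 = -51730667/1110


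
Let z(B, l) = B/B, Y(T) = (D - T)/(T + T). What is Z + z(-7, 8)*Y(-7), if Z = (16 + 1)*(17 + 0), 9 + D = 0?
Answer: 2024/7 ≈ 289.14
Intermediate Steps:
D = -9 (D = -9 + 0 = -9)
Y(T) = (-9 - T)/(2*T) (Y(T) = (-9 - T)/(T + T) = (-9 - T)/((2*T)) = (-9 - T)*(1/(2*T)) = (-9 - T)/(2*T))
z(B, l) = 1
Z = 289 (Z = 17*17 = 289)
Z + z(-7, 8)*Y(-7) = 289 + 1*((½)*(-9 - 1*(-7))/(-7)) = 289 + 1*((½)*(-⅐)*(-9 + 7)) = 289 + 1*((½)*(-⅐)*(-2)) = 289 + 1*(⅐) = 289 + ⅐ = 2024/7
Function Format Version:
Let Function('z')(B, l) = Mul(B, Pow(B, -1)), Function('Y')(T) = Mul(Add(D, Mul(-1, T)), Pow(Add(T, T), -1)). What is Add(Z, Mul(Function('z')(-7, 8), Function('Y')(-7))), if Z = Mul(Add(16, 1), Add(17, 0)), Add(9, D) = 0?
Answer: Rational(2024, 7) ≈ 289.14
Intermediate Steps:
D = -9 (D = Add(-9, 0) = -9)
Function('Y')(T) = Mul(Rational(1, 2), Pow(T, -1), Add(-9, Mul(-1, T))) (Function('Y')(T) = Mul(Add(-9, Mul(-1, T)), Pow(Add(T, T), -1)) = Mul(Add(-9, Mul(-1, T)), Pow(Mul(2, T), -1)) = Mul(Add(-9, Mul(-1, T)), Mul(Rational(1, 2), Pow(T, -1))) = Mul(Rational(1, 2), Pow(T, -1), Add(-9, Mul(-1, T))))
Function('z')(B, l) = 1
Z = 289 (Z = Mul(17, 17) = 289)
Add(Z, Mul(Function('z')(-7, 8), Function('Y')(-7))) = Add(289, Mul(1, Mul(Rational(1, 2), Pow(-7, -1), Add(-9, Mul(-1, -7))))) = Add(289, Mul(1, Mul(Rational(1, 2), Rational(-1, 7), Add(-9, 7)))) = Add(289, Mul(1, Mul(Rational(1, 2), Rational(-1, 7), -2))) = Add(289, Mul(1, Rational(1, 7))) = Add(289, Rational(1, 7)) = Rational(2024, 7)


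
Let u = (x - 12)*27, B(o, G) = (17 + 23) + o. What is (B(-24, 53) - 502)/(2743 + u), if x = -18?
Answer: -486/1933 ≈ -0.25142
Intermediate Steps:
B(o, G) = 40 + o
u = -810 (u = (-18 - 12)*27 = -30*27 = -810)
(B(-24, 53) - 502)/(2743 + u) = ((40 - 24) - 502)/(2743 - 810) = (16 - 502)/1933 = -486*1/1933 = -486/1933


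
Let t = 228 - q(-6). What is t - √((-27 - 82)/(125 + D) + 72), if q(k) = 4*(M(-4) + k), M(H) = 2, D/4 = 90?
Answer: 244 - √16883335/485 ≈ 235.53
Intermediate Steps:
D = 360 (D = 4*90 = 360)
q(k) = 8 + 4*k (q(k) = 4*(2 + k) = 8 + 4*k)
t = 244 (t = 228 - (8 + 4*(-6)) = 228 - (8 - 24) = 228 - 1*(-16) = 228 + 16 = 244)
t - √((-27 - 82)/(125 + D) + 72) = 244 - √((-27 - 82)/(125 + 360) + 72) = 244 - √(-109/485 + 72) = 244 - √(34811/485) = 244 - √16883335/485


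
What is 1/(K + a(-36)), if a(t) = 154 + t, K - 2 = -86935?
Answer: -1/86815 ≈ -1.1519e-5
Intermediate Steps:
K = -86933 (K = 2 - 86935 = -86933)
1/(K + a(-36)) = 1/(-86933 + (154 - 36)) = 1/(-86933 + 118) = 1/(-86815) = -1/86815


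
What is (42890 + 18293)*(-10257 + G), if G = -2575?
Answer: -785100256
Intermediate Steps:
(42890 + 18293)*(-10257 + G) = (42890 + 18293)*(-10257 - 2575) = 61183*(-12832) = -785100256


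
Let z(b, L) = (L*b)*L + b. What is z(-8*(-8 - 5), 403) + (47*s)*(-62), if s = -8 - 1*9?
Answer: 16940178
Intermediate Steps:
s = -17 (s = -8 - 9 = -17)
z(b, L) = b + b*L² (z(b, L) = b*L² + b = b + b*L²)
z(-8*(-8 - 5), 403) + (47*s)*(-62) = (-8*(-8 - 5))*(1 + 403²) + (47*(-17))*(-62) = (-8*(-13))*(1 + 162409) - 799*(-62) = 104*162410 + 49538 = 16890640 + 49538 = 16940178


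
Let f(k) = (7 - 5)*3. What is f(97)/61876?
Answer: 3/30938 ≈ 9.6968e-5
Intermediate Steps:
f(k) = 6 (f(k) = 2*3 = 6)
f(97)/61876 = 6/61876 = 6*(1/61876) = 3/30938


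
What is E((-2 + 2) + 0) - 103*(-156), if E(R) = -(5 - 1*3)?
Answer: 16066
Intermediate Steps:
E(R) = -2 (E(R) = -(5 - 3) = -1*2 = -2)
E((-2 + 2) + 0) - 103*(-156) = -2 - 103*(-156) = -2 + 16068 = 16066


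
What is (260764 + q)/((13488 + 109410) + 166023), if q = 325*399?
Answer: 2023/1497 ≈ 1.3514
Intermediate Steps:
q = 129675
(260764 + q)/((13488 + 109410) + 166023) = (260764 + 129675)/((13488 + 109410) + 166023) = 390439/(122898 + 166023) = 390439/288921 = 390439*(1/288921) = 2023/1497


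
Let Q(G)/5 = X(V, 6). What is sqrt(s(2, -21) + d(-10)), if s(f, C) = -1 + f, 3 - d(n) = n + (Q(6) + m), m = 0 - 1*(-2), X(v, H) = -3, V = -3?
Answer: 3*sqrt(3) ≈ 5.1962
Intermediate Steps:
Q(G) = -15 (Q(G) = 5*(-3) = -15)
m = 2 (m = 0 + 2 = 2)
d(n) = 16 - n (d(n) = 3 - (n + (-15 + 2)) = 3 - (n - 13) = 3 - (-13 + n) = 3 + (13 - n) = 16 - n)
sqrt(s(2, -21) + d(-10)) = sqrt((-1 + 2) + (16 - 1*(-10))) = sqrt(1 + (16 + 10)) = sqrt(1 + 26) = sqrt(27) = 3*sqrt(3)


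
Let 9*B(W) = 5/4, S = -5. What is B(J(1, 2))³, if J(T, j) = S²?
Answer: 125/46656 ≈ 0.0026792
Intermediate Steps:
J(T, j) = 25 (J(T, j) = (-5)² = 25)
B(W) = 5/36 (B(W) = (5/4)/9 = ((¼)*5)/9 = (⅑)*(5/4) = 5/36)
B(J(1, 2))³ = (5/36)³ = 125/46656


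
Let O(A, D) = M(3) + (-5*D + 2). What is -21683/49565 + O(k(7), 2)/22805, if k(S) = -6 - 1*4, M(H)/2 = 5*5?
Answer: -98479817/226065965 ≈ -0.43562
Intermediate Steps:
M(H) = 50 (M(H) = 2*(5*5) = 2*25 = 50)
k(S) = -10 (k(S) = -6 - 4 = -10)
O(A, D) = 52 - 5*D (O(A, D) = 50 + (-5*D + 2) = 50 + (2 - 5*D) = 52 - 5*D)
-21683/49565 + O(k(7), 2)/22805 = -21683/49565 + (52 - 5*2)/22805 = -21683*1/49565 + (52 - 10)*(1/22805) = -21683/49565 + 42*(1/22805) = -21683/49565 + 42/22805 = -98479817/226065965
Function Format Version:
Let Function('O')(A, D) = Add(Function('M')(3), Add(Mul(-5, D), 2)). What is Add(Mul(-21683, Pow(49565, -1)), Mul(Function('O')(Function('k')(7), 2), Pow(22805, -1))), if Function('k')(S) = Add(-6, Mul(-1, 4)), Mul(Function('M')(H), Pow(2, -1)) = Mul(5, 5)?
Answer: Rational(-98479817, 226065965) ≈ -0.43562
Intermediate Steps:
Function('M')(H) = 50 (Function('M')(H) = Mul(2, Mul(5, 5)) = Mul(2, 25) = 50)
Function('k')(S) = -10 (Function('k')(S) = Add(-6, -4) = -10)
Function('O')(A, D) = Add(52, Mul(-5, D)) (Function('O')(A, D) = Add(50, Add(Mul(-5, D), 2)) = Add(50, Add(2, Mul(-5, D))) = Add(52, Mul(-5, D)))
Add(Mul(-21683, Pow(49565, -1)), Mul(Function('O')(Function('k')(7), 2), Pow(22805, -1))) = Add(Mul(-21683, Pow(49565, -1)), Mul(Add(52, Mul(-5, 2)), Pow(22805, -1))) = Add(Mul(-21683, Rational(1, 49565)), Mul(Add(52, -10), Rational(1, 22805))) = Add(Rational(-21683, 49565), Mul(42, Rational(1, 22805))) = Add(Rational(-21683, 49565), Rational(42, 22805)) = Rational(-98479817, 226065965)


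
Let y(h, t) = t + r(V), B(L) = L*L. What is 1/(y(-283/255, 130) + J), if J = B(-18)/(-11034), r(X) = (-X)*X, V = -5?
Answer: 613/64347 ≈ 0.0095265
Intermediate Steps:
r(X) = -X²
B(L) = L²
y(h, t) = -25 + t (y(h, t) = t - 1*(-5)² = t - 1*25 = t - 25 = -25 + t)
J = -18/613 (J = (-18)²/(-11034) = 324*(-1/11034) = -18/613 ≈ -0.029364)
1/(y(-283/255, 130) + J) = 1/((-25 + 130) - 18/613) = 1/(105 - 18/613) = 1/(64347/613) = 613/64347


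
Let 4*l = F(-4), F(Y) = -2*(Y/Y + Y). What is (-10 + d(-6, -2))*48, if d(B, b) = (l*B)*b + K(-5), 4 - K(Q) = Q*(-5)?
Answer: -624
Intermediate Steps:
K(Q) = 4 + 5*Q (K(Q) = 4 - Q*(-5) = 4 - (-5)*Q = 4 + 5*Q)
F(Y) = -2 - 2*Y (F(Y) = -2*(1 + Y) = -2 - 2*Y)
l = 3/2 (l = (-2 - 2*(-4))/4 = (-2 + 8)/4 = (¼)*6 = 3/2 ≈ 1.5000)
d(B, b) = -21 + 3*B*b/2 (d(B, b) = (3*B/2)*b + (4 + 5*(-5)) = 3*B*b/2 + (4 - 25) = 3*B*b/2 - 21 = -21 + 3*B*b/2)
(-10 + d(-6, -2))*48 = (-10 + (-21 + (3/2)*(-6)*(-2)))*48 = (-10 + (-21 + 18))*48 = (-10 - 3)*48 = -13*48 = -624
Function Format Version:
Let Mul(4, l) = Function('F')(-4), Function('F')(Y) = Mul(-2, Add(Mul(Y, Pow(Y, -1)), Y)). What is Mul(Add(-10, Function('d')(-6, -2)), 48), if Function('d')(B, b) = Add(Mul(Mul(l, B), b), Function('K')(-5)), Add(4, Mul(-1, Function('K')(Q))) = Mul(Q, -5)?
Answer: -624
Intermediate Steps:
Function('K')(Q) = Add(4, Mul(5, Q)) (Function('K')(Q) = Add(4, Mul(-1, Mul(Q, -5))) = Add(4, Mul(-1, Mul(-5, Q))) = Add(4, Mul(5, Q)))
Function('F')(Y) = Add(-2, Mul(-2, Y)) (Function('F')(Y) = Mul(-2, Add(1, Y)) = Add(-2, Mul(-2, Y)))
l = Rational(3, 2) (l = Mul(Rational(1, 4), Add(-2, Mul(-2, -4))) = Mul(Rational(1, 4), Add(-2, 8)) = Mul(Rational(1, 4), 6) = Rational(3, 2) ≈ 1.5000)
Function('d')(B, b) = Add(-21, Mul(Rational(3, 2), B, b)) (Function('d')(B, b) = Add(Mul(Mul(Rational(3, 2), B), b), Add(4, Mul(5, -5))) = Add(Mul(Rational(3, 2), B, b), Add(4, -25)) = Add(Mul(Rational(3, 2), B, b), -21) = Add(-21, Mul(Rational(3, 2), B, b)))
Mul(Add(-10, Function('d')(-6, -2)), 48) = Mul(Add(-10, Add(-21, Mul(Rational(3, 2), -6, -2))), 48) = Mul(Add(-10, Add(-21, 18)), 48) = Mul(Add(-10, -3), 48) = Mul(-13, 48) = -624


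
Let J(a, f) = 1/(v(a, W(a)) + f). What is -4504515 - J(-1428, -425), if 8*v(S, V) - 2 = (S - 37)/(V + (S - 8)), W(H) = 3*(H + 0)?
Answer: -17509135381633/3887019 ≈ -4.5045e+6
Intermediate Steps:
W(H) = 3*H
v(S, V) = 1/4 + (-37 + S)/(8*(-8 + S + V)) (v(S, V) = 1/4 + ((S - 37)/(V + (S - 8)))/8 = 1/4 + ((-37 + S)/(V + (-8 + S)))/8 = 1/4 + ((-37 + S)/(-8 + S + V))/8 = 1/4 + (-37 + S)/(8*(-8 + S + V)))
J(a, f) = 1/(f + (-53 + 9*a)/(8*(-8 + 4*a))) (J(a, f) = 1/((-53 + 2*(3*a) + 3*a)/(8*(-8 + a + 3*a)) + f) = 1/((-53 + 6*a + 3*a)/(8*(-8 + 4*a)) + f) = 1/((-53 + 9*a)/(8*(-8 + 4*a)) + f) = 1/(f + (-53 + 9*a)/(8*(-8 + 4*a))))
-4504515 - J(-1428, -425) = -4504515 - 32*(-2 - 1428)/(-53 + 9*(-1428) + 32*(-425)*(-2 - 1428)) = -4504515 - 32*(-1430)/(-53 - 12852 + 32*(-425)*(-1430)) = -4504515 - 32*(-1430)/(-53 - 12852 + 19448000) = -4504515 - 32*(-1430)/19435095 = -4504515 - 1*(-9152/3887019) = -4504515 + 9152/3887019 = -17509135381633/3887019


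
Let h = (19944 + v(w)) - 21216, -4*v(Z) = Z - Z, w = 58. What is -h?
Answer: 1272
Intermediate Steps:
v(Z) = 0 (v(Z) = -(Z - Z)/4 = -1/4*0 = 0)
h = -1272 (h = (19944 + 0) - 21216 = 19944 - 21216 = -1272)
-h = -1*(-1272) = 1272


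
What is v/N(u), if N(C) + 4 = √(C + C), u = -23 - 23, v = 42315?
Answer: -14105/9 - 14105*I*√23/18 ≈ -1567.2 - 3758.1*I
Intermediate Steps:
u = -46
N(C) = -4 + √2*√C (N(C) = -4 + √(C + C) = -4 + √(2*C) = -4 + √2*√C)
v/N(u) = 42315/(-4 + √2*√(-46)) = 42315/(-4 + √2*(I*√46)) = 42315/(-4 + 2*I*√23)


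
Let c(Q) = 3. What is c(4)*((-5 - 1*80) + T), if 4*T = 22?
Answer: -477/2 ≈ -238.50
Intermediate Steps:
T = 11/2 (T = (1/4)*22 = 11/2 ≈ 5.5000)
c(4)*((-5 - 1*80) + T) = 3*((-5 - 1*80) + 11/2) = 3*((-5 - 80) + 11/2) = 3*(-85 + 11/2) = 3*(-159/2) = -477/2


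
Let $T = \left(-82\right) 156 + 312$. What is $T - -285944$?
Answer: $273464$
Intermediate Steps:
$T = -12480$ ($T = -12792 + 312 = -12480$)
$T - -285944 = -12480 - -285944 = -12480 + 285944 = 273464$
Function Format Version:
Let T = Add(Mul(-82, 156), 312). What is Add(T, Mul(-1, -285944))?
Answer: 273464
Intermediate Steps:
T = -12480 (T = Add(-12792, 312) = -12480)
Add(T, Mul(-1, -285944)) = Add(-12480, Mul(-1, -285944)) = Add(-12480, 285944) = 273464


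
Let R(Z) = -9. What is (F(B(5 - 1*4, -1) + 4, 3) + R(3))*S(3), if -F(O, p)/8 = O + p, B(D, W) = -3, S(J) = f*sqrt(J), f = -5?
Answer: 205*sqrt(3) ≈ 355.07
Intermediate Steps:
S(J) = -5*sqrt(J)
F(O, p) = -8*O - 8*p (F(O, p) = -8*(O + p) = -8*O - 8*p)
(F(B(5 - 1*4, -1) + 4, 3) + R(3))*S(3) = ((-8*(-3 + 4) - 8*3) - 9)*(-5*sqrt(3)) = ((-8*1 - 24) - 9)*(-5*sqrt(3)) = ((-8 - 24) - 9)*(-5*sqrt(3)) = (-32 - 9)*(-5*sqrt(3)) = -(-205)*sqrt(3) = 205*sqrt(3)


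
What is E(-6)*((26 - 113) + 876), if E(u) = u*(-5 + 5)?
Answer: 0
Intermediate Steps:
E(u) = 0 (E(u) = u*0 = 0)
E(-6)*((26 - 113) + 876) = 0*((26 - 113) + 876) = 0*(-87 + 876) = 0*789 = 0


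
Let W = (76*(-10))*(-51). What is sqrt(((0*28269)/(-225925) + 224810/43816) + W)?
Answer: sqrt(4651432538345)/10954 ≈ 196.89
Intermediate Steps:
W = 38760 (W = -760*(-51) = 38760)
sqrt(((0*28269)/(-225925) + 224810/43816) + W) = sqrt(((0*28269)/(-225925) + 224810/43816) + 38760) = sqrt((0*(-1/225925) + 224810*(1/43816)) + 38760) = sqrt((0 + 112405/21908) + 38760) = sqrt(112405/21908 + 38760) = sqrt(849266485/21908) = sqrt(4651432538345)/10954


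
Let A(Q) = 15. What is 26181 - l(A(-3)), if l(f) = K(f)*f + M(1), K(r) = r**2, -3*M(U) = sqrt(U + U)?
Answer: 22806 + sqrt(2)/3 ≈ 22806.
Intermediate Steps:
M(U) = -sqrt(2)*sqrt(U)/3 (M(U) = -sqrt(U + U)/3 = -sqrt(2)*sqrt(U)/3)
l(f) = f**3 - sqrt(2)/3 (l(f) = f**2*f - sqrt(2)*sqrt(1)/3 = f**3 - 1/3*sqrt(2)*1 = f**3 - sqrt(2)/3)
26181 - l(A(-3)) = 26181 - (15**3 - sqrt(2)/3) = 26181 - (3375 - sqrt(2)/3) = 26181 + (-3375 + sqrt(2)/3) = 22806 + sqrt(2)/3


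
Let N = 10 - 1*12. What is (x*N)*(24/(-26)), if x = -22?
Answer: -528/13 ≈ -40.615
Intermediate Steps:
N = -2 (N = 10 - 12 = -2)
(x*N)*(24/(-26)) = (-22*(-2))*(24/(-26)) = 44*(24*(-1/26)) = 44*(-12/13) = -528/13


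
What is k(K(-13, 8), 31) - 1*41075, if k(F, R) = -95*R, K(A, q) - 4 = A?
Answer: -44020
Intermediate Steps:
K(A, q) = 4 + A
k(K(-13, 8), 31) - 1*41075 = -95*31 - 1*41075 = -2945 - 41075 = -44020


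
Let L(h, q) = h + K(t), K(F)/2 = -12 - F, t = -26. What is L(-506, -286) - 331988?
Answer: -332466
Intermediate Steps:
K(F) = -24 - 2*F (K(F) = 2*(-12 - F) = -24 - 2*F)
L(h, q) = 28 + h (L(h, q) = h + (-24 - 2*(-26)) = h + (-24 + 52) = h + 28 = 28 + h)
L(-506, -286) - 331988 = (28 - 506) - 331988 = -478 - 331988 = -332466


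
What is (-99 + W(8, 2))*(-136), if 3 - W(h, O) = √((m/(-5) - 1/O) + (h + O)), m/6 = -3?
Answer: 13056 + 68*√1310/5 ≈ 13548.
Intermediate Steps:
m = -18 (m = 6*(-3) = -18)
W(h, O) = 3 - √(18/5 + O + h - 1/O) (W(h, O) = 3 - √((-18/(-5) - 1/O) + (h + O)) = 3 - √((-18*(-⅕) - 1/O) + (O + h)) = 3 - √((18/5 - 1/O) + (O + h)) = 3 - √(18/5 + O + h - 1/O))
(-99 + W(8, 2))*(-136) = (-99 + (3 - √(90 - 25/2 + 25*2 + 25*8)/5))*(-136) = (-99 + (3 - √(90 - 25*½ + 50 + 200)/5))*(-136) = (-99 + (3 - √(90 - 25/2 + 50 + 200)/5))*(-136) = (-99 + (3 - √1310/10))*(-136) = (-96 - √1310/10)*(-136) = 13056 + 68*√1310/5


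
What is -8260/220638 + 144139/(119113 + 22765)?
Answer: 1392301291/1422894462 ≈ 0.97850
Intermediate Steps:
-8260/220638 + 144139/(119113 + 22765) = -8260*1/220638 + 144139/141878 = -4130/110319 + 144139*(1/141878) = -4130/110319 + 144139/141878 = 1392301291/1422894462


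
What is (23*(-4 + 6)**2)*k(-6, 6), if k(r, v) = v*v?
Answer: 3312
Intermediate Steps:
k(r, v) = v**2
(23*(-4 + 6)**2)*k(-6, 6) = (23*(-4 + 6)**2)*6**2 = (23*2**2)*36 = (23*4)*36 = 92*36 = 3312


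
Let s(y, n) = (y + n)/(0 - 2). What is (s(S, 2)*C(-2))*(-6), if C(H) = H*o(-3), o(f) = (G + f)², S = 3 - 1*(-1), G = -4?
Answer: -1764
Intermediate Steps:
S = 4 (S = 3 + 1 = 4)
s(y, n) = -n/2 - y/2 (s(y, n) = (n + y)/(-2) = (n + y)*(-½) = -n/2 - y/2)
o(f) = (-4 + f)²
C(H) = 49*H (C(H) = H*(-4 - 3)² = H*(-7)² = H*49 = 49*H)
(s(S, 2)*C(-2))*(-6) = ((-½*2 - ½*4)*(49*(-2)))*(-6) = ((-1 - 2)*(-98))*(-6) = -3*(-98)*(-6) = 294*(-6) = -1764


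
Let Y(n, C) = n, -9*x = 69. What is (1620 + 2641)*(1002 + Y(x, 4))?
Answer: 12710563/3 ≈ 4.2369e+6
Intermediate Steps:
x = -23/3 (x = -1/9*69 = -23/3 ≈ -7.6667)
(1620 + 2641)*(1002 + Y(x, 4)) = (1620 + 2641)*(1002 - 23/3) = 4261*(2983/3) = 12710563/3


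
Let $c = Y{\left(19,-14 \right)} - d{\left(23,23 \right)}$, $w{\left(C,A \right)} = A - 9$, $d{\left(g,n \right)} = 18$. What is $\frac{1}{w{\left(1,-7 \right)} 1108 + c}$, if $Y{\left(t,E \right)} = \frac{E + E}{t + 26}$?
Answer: $- \frac{45}{798598} \approx -5.6349 \cdot 10^{-5}$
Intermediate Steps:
$Y{\left(t,E \right)} = \frac{2 E}{26 + t}$
$w{\left(C,A \right)} = -9 + A$ ($w{\left(C,A \right)} = A - 9 = -9 + A$)
$c = - \frac{838}{45}$ ($c = 2 \left(-14\right) \frac{1}{26 + 19} - 18 = 2 \left(-14\right) \frac{1}{45} - 18 = - \frac{28}{45} - 18 = - \frac{838}{45} \approx -18.622$)
$\frac{1}{w{\left(1,-7 \right)} 1108 + c} = \frac{1}{\left(-9 - 7\right) 1108 - \frac{838}{45}} = \frac{1}{\left(-16\right) 1108 - \frac{838}{45}} = \frac{1}{-17728 - \frac{838}{45}} = \frac{1}{- \frac{798598}{45}} = - \frac{45}{798598}$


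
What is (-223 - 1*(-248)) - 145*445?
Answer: -64500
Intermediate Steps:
(-223 - 1*(-248)) - 145*445 = (-223 + 248) - 64525 = 25 - 64525 = -64500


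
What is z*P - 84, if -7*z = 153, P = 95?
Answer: -15123/7 ≈ -2160.4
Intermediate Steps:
z = -153/7 (z = -⅐*153 = -153/7 ≈ -21.857)
z*P - 84 = -153/7*95 - 84 = -14535/7 - 84 = -15123/7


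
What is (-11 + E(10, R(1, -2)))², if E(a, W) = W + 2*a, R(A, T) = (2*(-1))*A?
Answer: 49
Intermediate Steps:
R(A, T) = -2*A
(-11 + E(10, R(1, -2)))² = (-11 + (-2*1 + 2*10))² = (-11 + (-2 + 20))² = (-11 + 18)² = 7² = 49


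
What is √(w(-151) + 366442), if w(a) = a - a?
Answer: √366442 ≈ 605.34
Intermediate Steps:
w(a) = 0
√(w(-151) + 366442) = √(0 + 366442) = √366442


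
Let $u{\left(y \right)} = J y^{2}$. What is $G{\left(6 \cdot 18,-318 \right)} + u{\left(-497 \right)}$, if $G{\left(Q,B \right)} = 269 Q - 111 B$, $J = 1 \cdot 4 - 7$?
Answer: $-676677$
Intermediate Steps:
$J = -3$ ($J = 4 - 7 = -3$)
$u{\left(y \right)} = - 3 y^{2}$
$G{\left(Q,B \right)} = - 111 B + 269 Q$
$G{\left(6 \cdot 18,-318 \right)} + u{\left(-497 \right)} = \left(\left(-111\right) \left(-318\right) + 269 \cdot 6 \cdot 18\right) - 3 \left(-497\right)^{2} = \left(35298 + 269 \cdot 108\right) - 741027 = \left(35298 + 29052\right) - 741027 = 64350 - 741027 = -676677$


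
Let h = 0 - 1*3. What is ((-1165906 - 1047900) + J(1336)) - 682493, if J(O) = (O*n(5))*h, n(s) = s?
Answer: -2916339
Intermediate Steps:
h = -3 (h = 0 - 3 = -3)
J(O) = -15*O (J(O) = (O*5)*(-3) = (5*O)*(-3) = -15*O)
((-1165906 - 1047900) + J(1336)) - 682493 = ((-1165906 - 1047900) - 15*1336) - 682493 = (-2213806 - 20040) - 682493 = -2233846 - 682493 = -2916339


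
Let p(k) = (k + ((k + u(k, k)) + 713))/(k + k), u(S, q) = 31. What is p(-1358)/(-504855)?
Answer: -493/342796545 ≈ -1.4382e-6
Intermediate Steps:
p(k) = (744 + 2*k)/(2*k) (p(k) = (k + ((k + 31) + 713))/(k + k) = (k + ((31 + k) + 713))/((2*k)) = (k + (744 + k))*(1/(2*k)) = (744 + 2*k)*(1/(2*k)) = (744 + 2*k)/(2*k))
p(-1358)/(-504855) = ((372 - 1358)/(-1358))/(-504855) = -1/1358*(-986)*(-1/504855) = (493/679)*(-1/504855) = -493/342796545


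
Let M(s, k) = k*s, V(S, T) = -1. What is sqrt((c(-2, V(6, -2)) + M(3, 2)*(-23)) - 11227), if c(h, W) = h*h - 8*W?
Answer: I*sqrt(11353) ≈ 106.55*I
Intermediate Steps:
c(h, W) = h**2 - 8*W
sqrt((c(-2, V(6, -2)) + M(3, 2)*(-23)) - 11227) = sqrt((((-2)**2 - 8*(-1)) + (2*3)*(-23)) - 11227) = sqrt(((4 + 8) + 6*(-23)) - 11227) = sqrt((12 - 138) - 11227) = sqrt(-126 - 11227) = sqrt(-11353) = I*sqrt(11353)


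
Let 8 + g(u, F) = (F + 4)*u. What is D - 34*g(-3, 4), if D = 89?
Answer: 1177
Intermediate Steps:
g(u, F) = -8 + u*(4 + F) (g(u, F) = -8 + (F + 4)*u = -8 + (4 + F)*u = -8 + u*(4 + F))
D - 34*g(-3, 4) = 89 - 34*(-8 + 4*(-3) + 4*(-3)) = 89 - 34*(-8 - 12 - 12) = 89 - 34*(-32) = 89 + 1088 = 1177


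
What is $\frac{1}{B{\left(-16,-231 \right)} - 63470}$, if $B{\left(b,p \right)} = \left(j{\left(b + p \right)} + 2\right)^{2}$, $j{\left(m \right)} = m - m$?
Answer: $- \frac{1}{63466} \approx -1.5756 \cdot 10^{-5}$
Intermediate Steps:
$j{\left(m \right)} = 0$
$B{\left(b,p \right)} = 4$ ($B{\left(b,p \right)} = \left(0 + 2\right)^{2} = 2^{2} = 4$)
$\frac{1}{B{\left(-16,-231 \right)} - 63470} = \frac{1}{4 - 63470} = \frac{1}{-63466} = - \frac{1}{63466}$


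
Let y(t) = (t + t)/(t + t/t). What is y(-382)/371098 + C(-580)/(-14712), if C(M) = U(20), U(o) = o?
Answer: -117355283/86671051194 ≈ -0.0013540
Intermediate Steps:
y(t) = 2*t/(1 + t) (y(t) = (2*t)/(t + 1) = (2*t)/(1 + t) = 2*t/(1 + t))
C(M) = 20
y(-382)/371098 + C(-580)/(-14712) = (2*(-382)/(1 - 382))/371098 + 20/(-14712) = (2*(-382)/(-381))*(1/371098) + 20*(-1/14712) = (2*(-382)*(-1/381))*(1/371098) - 5/3678 = (764/381)*(1/371098) - 5/3678 = 382/70694169 - 5/3678 = -117355283/86671051194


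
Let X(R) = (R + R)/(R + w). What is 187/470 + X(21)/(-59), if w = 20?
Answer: 432613/1136930 ≈ 0.38051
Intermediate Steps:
X(R) = 2*R/(20 + R) (X(R) = (R + R)/(R + 20) = (2*R)/(20 + R) = 2*R/(20 + R))
187/470 + X(21)/(-59) = 187/470 + (2*21/(20 + 21))/(-59) = 187*(1/470) + (2*21/41)*(-1/59) = 187/470 + (2*21*(1/41))*(-1/59) = 187/470 + (42/41)*(-1/59) = 187/470 - 42/2419 = 432613/1136930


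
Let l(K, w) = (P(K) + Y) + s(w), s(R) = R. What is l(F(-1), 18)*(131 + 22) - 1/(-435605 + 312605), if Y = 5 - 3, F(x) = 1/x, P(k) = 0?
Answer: 376380001/123000 ≈ 3060.0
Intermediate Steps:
F(x) = 1/x
Y = 2
l(K, w) = 2 + w (l(K, w) = (0 + 2) + w = 2 + w)
l(F(-1), 18)*(131 + 22) - 1/(-435605 + 312605) = (2 + 18)*(131 + 22) - 1/(-435605 + 312605) = 20*153 - 1/(-123000) = 3060 - 1*(-1/123000) = 3060 + 1/123000 = 376380001/123000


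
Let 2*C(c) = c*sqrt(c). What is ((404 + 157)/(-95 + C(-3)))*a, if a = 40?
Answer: -8527200/36127 + 134640*I*sqrt(3)/36127 ≈ -236.03 + 6.4551*I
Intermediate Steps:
C(c) = c**(3/2)/2 (C(c) = (c*sqrt(c))/2 = c**(3/2)/2)
((404 + 157)/(-95 + C(-3)))*a = ((404 + 157)/(-95 + (-3)**(3/2)/2))*40 = (561/(-95 + (-3*I*sqrt(3))/2))*40 = (561/(-95 - 3*I*sqrt(3)/2))*40 = 22440/(-95 - 3*I*sqrt(3)/2)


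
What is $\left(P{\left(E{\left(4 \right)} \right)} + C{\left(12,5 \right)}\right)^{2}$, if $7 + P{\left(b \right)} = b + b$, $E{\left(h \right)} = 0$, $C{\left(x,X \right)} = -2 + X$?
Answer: $16$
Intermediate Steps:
$P{\left(b \right)} = -7 + 2 b$ ($P{\left(b \right)} = -7 + \left(b + b\right) = -7 + 2 b$)
$\left(P{\left(E{\left(4 \right)} \right)} + C{\left(12,5 \right)}\right)^{2} = \left(\left(-7 + 2 \cdot 0\right) + \left(-2 + 5\right)\right)^{2} = \left(\left(-7 + 0\right) + 3\right)^{2} = \left(-7 + 3\right)^{2} = \left(-4\right)^{2} = 16$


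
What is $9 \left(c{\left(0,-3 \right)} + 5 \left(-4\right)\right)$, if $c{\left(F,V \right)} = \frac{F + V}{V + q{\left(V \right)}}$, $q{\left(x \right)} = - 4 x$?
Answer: $-183$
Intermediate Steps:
$c{\left(F,V \right)} = - \frac{F + V}{3 V}$ ($c{\left(F,V \right)} = \frac{F + V}{V - 4 V} = \frac{F + V}{\left(-3\right) V} = \left(F + V\right) \left(- \frac{1}{3 V}\right) = - \frac{F + V}{3 V}$)
$9 \left(c{\left(0,-3 \right)} + 5 \left(-4\right)\right) = 9 \left(\frac{\left(-1\right) 0 - -3}{3 \left(-3\right)} + 5 \left(-4\right)\right) = 9 \left(\frac{1}{3} \left(- \frac{1}{3}\right) \left(0 + 3\right) - 20\right) = 9 \left(\frac{1}{3} \left(- \frac{1}{3}\right) 3 - 20\right) = 9 \left(- \frac{1}{3} - 20\right) = 9 \left(- \frac{61}{3}\right) = -183$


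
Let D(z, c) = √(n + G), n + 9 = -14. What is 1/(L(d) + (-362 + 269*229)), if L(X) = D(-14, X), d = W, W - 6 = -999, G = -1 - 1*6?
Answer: 20413/1250071717 - I*√30/3750215151 ≈ 1.6329e-5 - 1.4605e-9*I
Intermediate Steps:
n = -23 (n = -9 - 14 = -23)
G = -7 (G = -1 - 6 = -7)
W = -993 (W = 6 - 999 = -993)
d = -993
D(z, c) = I*√30 (D(z, c) = √(-23 - 7) = √(-30) = I*√30)
L(X) = I*√30
1/(L(d) + (-362 + 269*229)) = 1/(I*√30 + (-362 + 269*229)) = 1/(I*√30 + (-362 + 61601)) = 1/(I*√30 + 61239) = 1/(61239 + I*√30)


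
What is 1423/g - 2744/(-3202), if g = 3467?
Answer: 7034947/5550667 ≈ 1.2674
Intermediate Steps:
1423/g - 2744/(-3202) = 1423/3467 - 2744/(-3202) = 1423*(1/3467) - 2744*(-1/3202) = 1423/3467 + 1372/1601 = 7034947/5550667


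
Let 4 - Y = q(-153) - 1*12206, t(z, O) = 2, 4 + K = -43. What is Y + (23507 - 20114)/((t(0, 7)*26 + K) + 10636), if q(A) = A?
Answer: 43852692/3547 ≈ 12363.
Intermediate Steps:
K = -47 (K = -4 - 43 = -47)
Y = 12363 (Y = 4 - (-153 - 1*12206) = 4 - (-153 - 12206) = 4 - 1*(-12359) = 4 + 12359 = 12363)
Y + (23507 - 20114)/((t(0, 7)*26 + K) + 10636) = 12363 + (23507 - 20114)/((2*26 - 47) + 10636) = 12363 + 3393/((52 - 47) + 10636) = 12363 + 3393/(5 + 10636) = 12363 + 3393/10641 = 12363 + 3393*(1/10641) = 12363 + 1131/3547 = 43852692/3547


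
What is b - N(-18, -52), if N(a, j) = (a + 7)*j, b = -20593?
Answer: -21165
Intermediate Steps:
N(a, j) = j*(7 + a) (N(a, j) = (7 + a)*j = j*(7 + a))
b - N(-18, -52) = -20593 - (-52)*(7 - 18) = -20593 - (-52)*(-11) = -20593 - 1*572 = -20593 - 572 = -21165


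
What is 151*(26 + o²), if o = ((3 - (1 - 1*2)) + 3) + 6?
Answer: 29445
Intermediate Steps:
o = 13 (o = ((3 - (1 - 2)) + 3) + 6 = ((3 - 1*(-1)) + 3) + 6 = ((3 + 1) + 3) + 6 = (4 + 3) + 6 = 7 + 6 = 13)
151*(26 + o²) = 151*(26 + 13²) = 151*(26 + 169) = 151*195 = 29445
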